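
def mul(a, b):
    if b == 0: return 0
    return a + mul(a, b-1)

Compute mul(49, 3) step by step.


mul(49, 3) = 49 + mul(49, 2)
mul(49, 2) = 49 + mul(49, 1)
mul(49, 1) = 49 + mul(49, 0)
mul(49, 0) = 0  (base case)
Total: 49 + 49 + 49 + 0 = 147

147


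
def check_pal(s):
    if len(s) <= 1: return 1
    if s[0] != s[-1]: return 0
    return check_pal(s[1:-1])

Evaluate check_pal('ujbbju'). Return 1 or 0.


check_pal('ujbbju'): s[0]='u' == s[-1]='u' -> check check_pal('jbbj')
check_pal('jbbj'): s[0]='j' == s[-1]='j' -> check check_pal('bb')
check_pal('bb'): s[0]='b' == s[-1]='b' -> check check_pal('')
check_pal(''): len <= 1 -> return 1  (base case)
Result: 1 (palindrome)

1


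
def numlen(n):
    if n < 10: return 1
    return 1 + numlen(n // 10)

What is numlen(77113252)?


numlen(77113252) = 1 + numlen(7711325)
numlen(7711325) = 1 + numlen(771132)
numlen(771132) = 1 + numlen(77113)
numlen(77113) = 1 + numlen(7711)
numlen(7711) = 1 + numlen(771)
numlen(771) = 1 + numlen(77)
numlen(77) = 1 + numlen(7)
numlen(7) = 1  (base case: 7 < 10)
Unwinding: 1 + 1 + 1 + 1 + 1 + 1 + 1 + 1 = 8

8


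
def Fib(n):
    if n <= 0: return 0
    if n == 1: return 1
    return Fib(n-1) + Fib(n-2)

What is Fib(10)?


Computing Fib(10) bottom-up:
Fib(0) = 0
Fib(1) = 1
Fib(2) = Fib(1) + Fib(0) = 1 + 0 = 1
Fib(3) = Fib(2) + Fib(1) = 1 + 1 = 2
Fib(4) = Fib(3) + Fib(2) = 2 + 1 = 3
Fib(5) = Fib(4) + Fib(3) = 3 + 2 = 5
Fib(6) = Fib(5) + Fib(4) = 5 + 3 = 8
Fib(7) = Fib(6) + Fib(5) = 8 + 5 = 13
Fib(8) = Fib(7) + Fib(6) = 13 + 8 = 21
Fib(9) = Fib(8) + Fib(7) = 21 + 13 = 34
Fib(10) = Fib(9) + Fib(8) = 34 + 21 = 55

55


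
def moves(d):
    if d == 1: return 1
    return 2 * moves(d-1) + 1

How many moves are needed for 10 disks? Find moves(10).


moves(10) = 2 * moves(9) + 1
moves(9) = 2 * moves(8) + 1
moves(8) = 2 * moves(7) + 1
moves(7) = 2 * moves(6) + 1
moves(6) = 2 * moves(5) + 1
moves(5) = 2 * moves(4) + 1
moves(4) = 2 * moves(3) + 1
moves(3) = 2 * moves(2) + 1
moves(2) = 2 * moves(1) + 1
moves(1) = 1  (base case)
moves(2) = 2 * 1 + 1 = 3
moves(3) = 2 * 3 + 1 = 7
moves(4) = 2 * 7 + 1 = 15
moves(5) = 2 * 15 + 1 = 31
moves(6) = 2 * 31 + 1 = 63
moves(7) = 2 * 63 + 1 = 127
moves(8) = 2 * 127 + 1 = 255
moves(9) = 2 * 255 + 1 = 511
moves(10) = 2 * 511 + 1 = 1023

1023


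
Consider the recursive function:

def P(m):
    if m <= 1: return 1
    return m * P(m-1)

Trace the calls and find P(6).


P(6)
= 6 * P(5)
= 6 * 5 * P(4)
= 6 * 5 * 4 * P(3)
= 6 * 5 * 4 * 3 * P(2)
= 6 * 5 * 4 * 3 * 2 * P(1)
= 6 * 5 * 4 * 3 * 2 * 1
= 720

720


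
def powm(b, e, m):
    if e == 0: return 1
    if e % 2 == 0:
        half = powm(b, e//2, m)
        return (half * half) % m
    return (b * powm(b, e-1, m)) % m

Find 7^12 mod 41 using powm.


powm(7, 12, 41): e is even, compute powm(7, 6, 41)
  powm(7, 6, 41): e is even, compute powm(7, 3, 41)
    powm(7, 3, 41): e is odd, compute powm(7, 2, 41)
      powm(7, 2, 41): e is even, compute powm(7, 1, 41)
        powm(7, 1, 41): e is odd, compute powm(7, 0, 41)
          powm(7, 0, 41) = 1
        (7 * 1) % 41 = 7
      half=7, (7*7) % 41 = 8
    (7 * 8) % 41 = 15
  half=15, (15*15) % 41 = 20
half=20, (20*20) % 41 = 31

31


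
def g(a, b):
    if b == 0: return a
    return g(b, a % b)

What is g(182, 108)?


g(182, 108) = g(108, 74)
g(108, 74) = g(74, 34)
g(74, 34) = g(34, 6)
g(34, 6) = g(6, 4)
g(6, 4) = g(4, 2)
g(4, 2) = g(2, 0)
g(2, 0) = 2  (base case)

2


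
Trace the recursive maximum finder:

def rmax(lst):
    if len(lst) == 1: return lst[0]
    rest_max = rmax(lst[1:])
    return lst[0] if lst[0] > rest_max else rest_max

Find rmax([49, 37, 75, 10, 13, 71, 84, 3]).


rmax([49, 37, 75, 10, 13, 71, 84, 3]): compare 49 with rmax([37, 75, 10, 13, 71, 84, 3])
rmax([37, 75, 10, 13, 71, 84, 3]): compare 37 with rmax([75, 10, 13, 71, 84, 3])
rmax([75, 10, 13, 71, 84, 3]): compare 75 with rmax([10, 13, 71, 84, 3])
rmax([10, 13, 71, 84, 3]): compare 10 with rmax([13, 71, 84, 3])
rmax([13, 71, 84, 3]): compare 13 with rmax([71, 84, 3])
rmax([71, 84, 3]): compare 71 with rmax([84, 3])
rmax([84, 3]): compare 84 with rmax([3])
rmax([3]) = 3  (base case)
Compare 84 with 3 -> 84
Compare 71 with 84 -> 84
Compare 13 with 84 -> 84
Compare 10 with 84 -> 84
Compare 75 with 84 -> 84
Compare 37 with 84 -> 84
Compare 49 with 84 -> 84

84


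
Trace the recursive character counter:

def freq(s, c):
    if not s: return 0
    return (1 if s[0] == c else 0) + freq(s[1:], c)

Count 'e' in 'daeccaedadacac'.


s[0]='d' != 'e' -> 0
s[0]='a' != 'e' -> 0
s[0]='e' == 'e' -> 1
s[0]='c' != 'e' -> 0
s[0]='c' != 'e' -> 0
s[0]='a' != 'e' -> 0
s[0]='e' == 'e' -> 1
s[0]='d' != 'e' -> 0
s[0]='a' != 'e' -> 0
s[0]='d' != 'e' -> 0
s[0]='a' != 'e' -> 0
s[0]='c' != 'e' -> 0
s[0]='a' != 'e' -> 0
s[0]='c' != 'e' -> 0
Sum: 0 + 0 + 1 + 0 + 0 + 0 + 1 + 0 + 0 + 0 + 0 + 0 + 0 + 0 = 2

2


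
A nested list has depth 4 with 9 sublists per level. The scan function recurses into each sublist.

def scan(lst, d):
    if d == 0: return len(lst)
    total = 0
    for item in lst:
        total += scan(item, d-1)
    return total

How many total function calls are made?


At depth 0 (root): 1 call
At depth 1: each of 1 parents calls scan on 9 children = 9 calls
At depth 2: each of 9 parents calls scan on 9 children = 81 calls
At depth 3: each of 81 parents calls scan on 9 children = 729 calls
At depth 4: each of 729 parents calls scan on 9 children = 6561 calls
Total: 1 + 9 + 81 + 729 + 6561 = 7381

7381


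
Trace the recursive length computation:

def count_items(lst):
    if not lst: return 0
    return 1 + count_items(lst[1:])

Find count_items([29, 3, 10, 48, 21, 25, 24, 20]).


count_items([29, 3, 10, 48, 21, 25, 24, 20]) = 1 + count_items([3, 10, 48, 21, 25, 24, 20])
count_items([3, 10, 48, 21, 25, 24, 20]) = 1 + count_items([10, 48, 21, 25, 24, 20])
count_items([10, 48, 21, 25, 24, 20]) = 1 + count_items([48, 21, 25, 24, 20])
count_items([48, 21, 25, 24, 20]) = 1 + count_items([21, 25, 24, 20])
count_items([21, 25, 24, 20]) = 1 + count_items([25, 24, 20])
count_items([25, 24, 20]) = 1 + count_items([24, 20])
count_items([24, 20]) = 1 + count_items([20])
count_items([20]) = 1 + count_items([])
count_items([]) = 0  (base case)
Unwinding: 1 + 1 + 1 + 1 + 1 + 1 + 1 + 1 + 0 = 8

8


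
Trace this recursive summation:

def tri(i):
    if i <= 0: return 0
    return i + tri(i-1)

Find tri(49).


tri(49)
= 49 + 48 + 47 + 46 + 45 + 44 + 43 + 42 + 41 + 40 + 39 + 38 + 37 + 36 + 35 + 34 + 33 + 32 + 31 + 30 + 29 + 28 + 27 + 26 + 25 + 24 + 23 + 22 + 21 + 20 + 19 + 18 + 17 + 16 + 15 + 14 + 13 + 12 + 11 + 10 + 9 + 8 + 7 + 6 + 5 + 4 + 3 + 2 + 1 + tri(0)
= 49 + 48 + 47 + 46 + 45 + 44 + 43 + 42 + 41 + 40 + 39 + 38 + 37 + 36 + 35 + 34 + 33 + 32 + 31 + 30 + 29 + 28 + 27 + 26 + 25 + 24 + 23 + 22 + 21 + 20 + 19 + 18 + 17 + 16 + 15 + 14 + 13 + 12 + 11 + 10 + 9 + 8 + 7 + 6 + 5 + 4 + 3 + 2 + 1 + 0
= 1225

1225


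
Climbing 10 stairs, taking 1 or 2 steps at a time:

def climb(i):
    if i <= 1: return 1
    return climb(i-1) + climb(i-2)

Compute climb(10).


Building up from base cases:
climb(0) = 1
climb(1) = 1
climb(2) = climb(1) + climb(0) = 1 + 1 = 2
climb(3) = climb(2) + climb(1) = 2 + 1 = 3
climb(4) = climb(3) + climb(2) = 3 + 2 = 5
climb(5) = climb(4) + climb(3) = 5 + 3 = 8
climb(6) = climb(5) + climb(4) = 8 + 5 = 13
climb(7) = climb(6) + climb(5) = 13 + 8 = 21
climb(8) = climb(7) + climb(6) = 21 + 13 = 34
climb(9) = climb(8) + climb(7) = 34 + 21 = 55
climb(10) = climb(9) + climb(8) = 55 + 34 = 89

89


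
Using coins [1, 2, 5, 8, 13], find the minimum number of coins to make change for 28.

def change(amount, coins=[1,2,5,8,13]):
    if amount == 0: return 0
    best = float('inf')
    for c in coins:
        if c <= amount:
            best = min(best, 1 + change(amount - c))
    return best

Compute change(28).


Building up with DP:
change(0) = 0
change(1) = min(1+change(0)=1+0=1) = 1
change(2) = min(1+change(1)=1+1=2, 1+change(0)=1+0=1) = 1
change(3) = min(1+change(2)=1+1=2, 1+change(1)=1+1=2) = 2
change(4) = min(1+change(3)=1+2=3, 1+change(2)=1+1=2) = 2
change(5) = min(1+change(4)=1+2=3, 1+change(3)=1+2=3, 1+change(0)=1+0=1) = 1
change(6) = min(1+change(5)=1+1=2, 1+change(4)=1+2=3, 1+change(1)=1+1=2) = 2
change(7) = min(1+change(6)=1+2=3, 1+change(5)=1+1=2, 1+change(2)=1+1=2) = 2
change(8) = min(1+change(7)=1+2=3, 1+change(6)=1+2=3, 1+change(3)=1+2=3, 1+change(0)=1+0=1) = 1
change(9) = min(1+change(8)=1+1=2, 1+change(7)=1+2=3, 1+change(4)=1+2=3, 1+change(1)=1+1=2) = 2
change(10) = min(1+change(9)=1+2=3, 1+change(8)=1+1=2, 1+change(5)=1+1=2, 1+change(2)=1+1=2) = 2
change(11) = min(1+change(10)=1+2=3, 1+change(9)=1+2=3, 1+change(6)=1+2=3, 1+change(3)=1+2=3) = 3
change(12) = min(1+change(11)=1+3=4, 1+change(10)=1+2=3, 1+change(7)=1+2=3, 1+change(4)=1+2=3) = 3
change(13) = min(1+change(12)=1+3=4, 1+change(11)=1+3=4, 1+change(8)=1+1=2, 1+change(5)=1+1=2, 1+change(0)=1+0=1) = 1
change(14) = min(1+change(13)=1+1=2, 1+change(12)=1+3=4, 1+change(9)=1+2=3, 1+change(6)=1+2=3, 1+change(1)=1+1=2) = 2
change(15) = min(1+change(14)=1+2=3, 1+change(13)=1+1=2, 1+change(10)=1+2=3, 1+change(7)=1+2=3, 1+change(2)=1+1=2) = 2
change(16) = min(1+change(15)=1+2=3, 1+change(14)=1+2=3, 1+change(11)=1+3=4, 1+change(8)=1+1=2, 1+change(3)=1+2=3) = 2
change(17) = min(1+change(16)=1+2=3, 1+change(15)=1+2=3, 1+change(12)=1+3=4, 1+change(9)=1+2=3, 1+change(4)=1+2=3) = 3
change(18) = min(1+change(17)=1+3=4, 1+change(16)=1+2=3, 1+change(13)=1+1=2, 1+change(10)=1+2=3, 1+change(5)=1+1=2) = 2
change(19) = min(1+change(18)=1+2=3, 1+change(17)=1+3=4, 1+change(14)=1+2=3, 1+change(11)=1+3=4, 1+change(6)=1+2=3) = 3
change(20) = min(1+change(19)=1+3=4, 1+change(18)=1+2=3, 1+change(15)=1+2=3, 1+change(12)=1+3=4, 1+change(7)=1+2=3) = 3
change(21) = min(1+change(20)=1+3=4, 1+change(19)=1+3=4, 1+change(16)=1+2=3, 1+change(13)=1+1=2, 1+change(8)=1+1=2) = 2
change(22) = min(1+change(21)=1+2=3, 1+change(20)=1+3=4, 1+change(17)=1+3=4, 1+change(14)=1+2=3, 1+change(9)=1+2=3) = 3
change(23) = min(1+change(22)=1+3=4, 1+change(21)=1+2=3, 1+change(18)=1+2=3, 1+change(15)=1+2=3, 1+change(10)=1+2=3) = 3
change(24) = min(1+change(23)=1+3=4, 1+change(22)=1+3=4, 1+change(19)=1+3=4, 1+change(16)=1+2=3, 1+change(11)=1+3=4) = 3
change(25) = min(1+change(24)=1+3=4, 1+change(23)=1+3=4, 1+change(20)=1+3=4, 1+change(17)=1+3=4, 1+change(12)=1+3=4) = 4
change(26) = min(1+change(25)=1+4=5, 1+change(24)=1+3=4, 1+change(21)=1+2=3, 1+change(18)=1+2=3, 1+change(13)=1+1=2) = 2
change(27) = min(1+change(26)=1+2=3, 1+change(25)=1+4=5, 1+change(22)=1+3=4, 1+change(19)=1+3=4, 1+change(14)=1+2=3) = 3
change(28) = min(1+change(27)=1+3=4, 1+change(26)=1+2=3, 1+change(23)=1+3=4, 1+change(20)=1+3=4, 1+change(15)=1+2=3) = 3

3


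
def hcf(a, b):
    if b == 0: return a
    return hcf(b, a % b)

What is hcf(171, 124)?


hcf(171, 124) = hcf(124, 47)
hcf(124, 47) = hcf(47, 30)
hcf(47, 30) = hcf(30, 17)
hcf(30, 17) = hcf(17, 13)
hcf(17, 13) = hcf(13, 4)
hcf(13, 4) = hcf(4, 1)
hcf(4, 1) = hcf(1, 0)
hcf(1, 0) = 1  (base case)

1


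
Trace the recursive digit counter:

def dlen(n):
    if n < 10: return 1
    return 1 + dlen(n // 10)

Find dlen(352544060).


dlen(352544060) = 1 + dlen(35254406)
dlen(35254406) = 1 + dlen(3525440)
dlen(3525440) = 1 + dlen(352544)
dlen(352544) = 1 + dlen(35254)
dlen(35254) = 1 + dlen(3525)
dlen(3525) = 1 + dlen(352)
dlen(352) = 1 + dlen(35)
dlen(35) = 1 + dlen(3)
dlen(3) = 1  (base case: 3 < 10)
Unwinding: 1 + 1 + 1 + 1 + 1 + 1 + 1 + 1 + 1 = 9

9


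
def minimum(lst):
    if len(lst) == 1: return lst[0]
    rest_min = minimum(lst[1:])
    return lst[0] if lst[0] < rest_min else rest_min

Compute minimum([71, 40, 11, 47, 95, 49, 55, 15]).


minimum([71, 40, 11, 47, 95, 49, 55, 15]): compare 71 with minimum([40, 11, 47, 95, 49, 55, 15])
minimum([40, 11, 47, 95, 49, 55, 15]): compare 40 with minimum([11, 47, 95, 49, 55, 15])
minimum([11, 47, 95, 49, 55, 15]): compare 11 with minimum([47, 95, 49, 55, 15])
minimum([47, 95, 49, 55, 15]): compare 47 with minimum([95, 49, 55, 15])
minimum([95, 49, 55, 15]): compare 95 with minimum([49, 55, 15])
minimum([49, 55, 15]): compare 49 with minimum([55, 15])
minimum([55, 15]): compare 55 with minimum([15])
minimum([15]) = 15  (base case)
Compare 55 with 15 -> 15
Compare 49 with 15 -> 15
Compare 95 with 15 -> 15
Compare 47 with 15 -> 15
Compare 11 with 15 -> 11
Compare 40 with 11 -> 11
Compare 71 with 11 -> 11

11


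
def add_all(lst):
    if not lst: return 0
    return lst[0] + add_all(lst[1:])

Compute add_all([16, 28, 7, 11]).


add_all([16, 28, 7, 11]) = 16 + add_all([28, 7, 11])
add_all([28, 7, 11]) = 28 + add_all([7, 11])
add_all([7, 11]) = 7 + add_all([11])
add_all([11]) = 11 + add_all([])
add_all([]) = 0  (base case)
Total: 16 + 28 + 7 + 11 + 0 = 62

62


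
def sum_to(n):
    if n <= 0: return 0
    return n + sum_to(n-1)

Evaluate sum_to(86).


sum_to(86)
= 86 + 85 + 84 + 83 + 82 + 81 + 80 + 79 + 78 + 77 + 76 + 75 + 74 + 73 + 72 + 71 + 70 + 69 + 68 + 67 + 66 + 65 + 64 + 63 + 62 + 61 + 60 + 59 + 58 + 57 + 56 + 55 + 54 + 53 + 52 + 51 + 50 + 49 + 48 + 47 + 46 + 45 + 44 + 43 + 42 + 41 + 40 + 39 + 38 + 37 + 36 + 35 + 34 + 33 + 32 + 31 + 30 + 29 + 28 + 27 + 26 + 25 + 24 + 23 + 22 + 21 + 20 + 19 + 18 + 17 + 16 + 15 + 14 + 13 + 12 + 11 + 10 + 9 + 8 + 7 + 6 + 5 + 4 + 3 + 2 + 1 + sum_to(0)
= 86 + 85 + 84 + 83 + 82 + 81 + 80 + 79 + 78 + 77 + 76 + 75 + 74 + 73 + 72 + 71 + 70 + 69 + 68 + 67 + 66 + 65 + 64 + 63 + 62 + 61 + 60 + 59 + 58 + 57 + 56 + 55 + 54 + 53 + 52 + 51 + 50 + 49 + 48 + 47 + 46 + 45 + 44 + 43 + 42 + 41 + 40 + 39 + 38 + 37 + 36 + 35 + 34 + 33 + 32 + 31 + 30 + 29 + 28 + 27 + 26 + 25 + 24 + 23 + 22 + 21 + 20 + 19 + 18 + 17 + 16 + 15 + 14 + 13 + 12 + 11 + 10 + 9 + 8 + 7 + 6 + 5 + 4 + 3 + 2 + 1 + 0
= 3741

3741


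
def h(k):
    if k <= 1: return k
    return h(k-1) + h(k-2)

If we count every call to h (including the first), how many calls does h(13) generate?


Let C(n) = total calls for h(n)
C(0) = 1, C(1) = 1
C(2) = 1 + C(1) + C(0) = 1 + 1 + 1 = 3
C(3) = 1 + C(2) + C(1) = 1 + 3 + 1 = 5
C(4) = 1 + C(3) + C(2) = 1 + 5 + 3 = 9
C(5) = 1 + C(4) + C(3) = 1 + 9 + 5 = 15
C(6) = 1 + C(5) + C(4) = 1 + 15 + 9 = 25
C(7) = 1 + C(6) + C(5) = 1 + 25 + 15 = 41
C(8) = 1 + C(7) + C(6) = 1 + 41 + 25 = 67
C(9) = 1 + C(8) + C(7) = 1 + 67 + 41 = 109
C(10) = 1 + C(9) + C(8) = 1 + 109 + 67 = 177
C(11) = 1 + C(10) + C(9) = 1 + 177 + 109 = 287
C(12) = 1 + C(11) + C(10) = 1 + 287 + 177 = 465
C(13) = 1 + C(12) + C(11) = 1 + 465 + 287 = 753

753


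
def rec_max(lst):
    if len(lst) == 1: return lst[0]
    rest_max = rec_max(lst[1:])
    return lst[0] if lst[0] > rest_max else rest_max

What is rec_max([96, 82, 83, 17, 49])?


rec_max([96, 82, 83, 17, 49]): compare 96 with rec_max([82, 83, 17, 49])
rec_max([82, 83, 17, 49]): compare 82 with rec_max([83, 17, 49])
rec_max([83, 17, 49]): compare 83 with rec_max([17, 49])
rec_max([17, 49]): compare 17 with rec_max([49])
rec_max([49]) = 49  (base case)
Compare 17 with 49 -> 49
Compare 83 with 49 -> 83
Compare 82 with 83 -> 83
Compare 96 with 83 -> 96

96


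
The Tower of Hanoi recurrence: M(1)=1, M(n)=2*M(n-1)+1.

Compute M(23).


M(23) = 2 * M(22) + 1
M(22) = 2 * M(21) + 1
M(21) = 2 * M(20) + 1
M(20) = 2 * M(19) + 1
M(19) = 2 * M(18) + 1
M(18) = 2 * M(17) + 1
M(17) = 2 * M(16) + 1
M(16) = 2 * M(15) + 1
M(15) = 2 * M(14) + 1
M(14) = 2 * M(13) + 1
M(13) = 2 * M(12) + 1
M(12) = 2 * M(11) + 1
M(11) = 2 * M(10) + 1
M(10) = 2 * M(9) + 1
M(9) = 2 * M(8) + 1
M(8) = 2 * M(7) + 1
M(7) = 2 * M(6) + 1
M(6) = 2 * M(5) + 1
M(5) = 2 * M(4) + 1
M(4) = 2 * M(3) + 1
M(3) = 2 * M(2) + 1
M(2) = 2 * M(1) + 1
M(1) = 1  (base case)
M(2) = 2 * 1 + 1 = 3
M(3) = 2 * 3 + 1 = 7
M(4) = 2 * 7 + 1 = 15
M(5) = 2 * 15 + 1 = 31
M(6) = 2 * 31 + 1 = 63
M(7) = 2 * 63 + 1 = 127
M(8) = 2 * 127 + 1 = 255
M(9) = 2 * 255 + 1 = 511
M(10) = 2 * 511 + 1 = 1023
M(11) = 2 * 1023 + 1 = 2047
M(12) = 2 * 2047 + 1 = 4095
M(13) = 2 * 4095 + 1 = 8191
M(14) = 2 * 8191 + 1 = 16383
M(15) = 2 * 16383 + 1 = 32767
M(16) = 2 * 32767 + 1 = 65535
M(17) = 2 * 65535 + 1 = 131071
M(18) = 2 * 131071 + 1 = 262143
M(19) = 2 * 262143 + 1 = 524287
M(20) = 2 * 524287 + 1 = 1048575
M(21) = 2 * 1048575 + 1 = 2097151
M(22) = 2 * 2097151 + 1 = 4194303
M(23) = 2 * 4194303 + 1 = 8388607

8388607


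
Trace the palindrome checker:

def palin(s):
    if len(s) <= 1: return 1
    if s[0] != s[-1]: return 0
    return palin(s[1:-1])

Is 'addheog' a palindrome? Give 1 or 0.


palin('addheog'): s[0]='a' != s[-1]='g' -> return 0
Result: 0 (not a palindrome)

0


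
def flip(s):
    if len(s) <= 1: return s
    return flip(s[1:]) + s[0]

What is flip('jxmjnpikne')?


flip('jxmjnpikne') = flip('xmjnpikne') + 'j'
flip('xmjnpikne') = flip('mjnpikne') + 'x'
flip('mjnpikne') = flip('jnpikne') + 'm'
flip('jnpikne') = flip('npikne') + 'j'
flip('npikne') = flip('pikne') + 'n'
flip('pikne') = flip('ikne') + 'p'
flip('ikne') = flip('kne') + 'i'
flip('kne') = flip('ne') + 'k'
flip('ne') = flip('e') + 'n'
flip('e') = 'e'  (base case)
Concatenating: 'e' + 'n' + 'k' + 'i' + 'p' + 'n' + 'j' + 'm' + 'x' + 'j' = 'enkipnjmxj'

enkipnjmxj


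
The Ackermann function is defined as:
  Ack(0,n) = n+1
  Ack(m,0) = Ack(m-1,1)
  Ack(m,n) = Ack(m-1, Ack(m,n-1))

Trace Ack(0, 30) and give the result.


Ack(0, 30) = 31
Result: Ack(0, 30) = 31

31


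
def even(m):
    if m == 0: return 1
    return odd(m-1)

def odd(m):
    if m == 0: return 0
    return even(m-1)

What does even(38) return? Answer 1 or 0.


even(38) = odd(37)
odd(37) = even(36)
even(36) = odd(35)
odd(35) = even(34)
even(34) = odd(33)
odd(33) = even(32)
even(32) = odd(31)
odd(31) = even(30)
even(30) = odd(29)
odd(29) = even(28)
even(28) = odd(27)
odd(27) = even(26)
even(26) = odd(25)
odd(25) = even(24)
even(24) = odd(23)
odd(23) = even(22)
even(22) = odd(21)
odd(21) = even(20)
even(20) = odd(19)
odd(19) = even(18)
even(18) = odd(17)
odd(17) = even(16)
even(16) = odd(15)
odd(15) = even(14)
even(14) = odd(13)
odd(13) = even(12)
even(12) = odd(11)
odd(11) = even(10)
even(10) = odd(9)
odd(9) = even(8)
even(8) = odd(7)
odd(7) = even(6)
even(6) = odd(5)
odd(5) = even(4)
even(4) = odd(3)
odd(3) = even(2)
even(2) = odd(1)
odd(1) = even(0)
even(0) = 1  (base case)
Result: 1

1


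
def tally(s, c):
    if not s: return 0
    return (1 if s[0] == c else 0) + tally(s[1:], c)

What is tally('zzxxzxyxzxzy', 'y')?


s[0]='z' != 'y' -> 0
s[0]='z' != 'y' -> 0
s[0]='x' != 'y' -> 0
s[0]='x' != 'y' -> 0
s[0]='z' != 'y' -> 0
s[0]='x' != 'y' -> 0
s[0]='y' == 'y' -> 1
s[0]='x' != 'y' -> 0
s[0]='z' != 'y' -> 0
s[0]='x' != 'y' -> 0
s[0]='z' != 'y' -> 0
s[0]='y' == 'y' -> 1
Sum: 0 + 0 + 0 + 0 + 0 + 0 + 1 + 0 + 0 + 0 + 0 + 1 = 2

2


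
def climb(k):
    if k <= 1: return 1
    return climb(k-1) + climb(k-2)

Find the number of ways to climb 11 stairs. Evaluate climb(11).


Building up from base cases:
climb(0) = 1
climb(1) = 1
climb(2) = climb(1) + climb(0) = 1 + 1 = 2
climb(3) = climb(2) + climb(1) = 2 + 1 = 3
climb(4) = climb(3) + climb(2) = 3 + 2 = 5
climb(5) = climb(4) + climb(3) = 5 + 3 = 8
climb(6) = climb(5) + climb(4) = 8 + 5 = 13
climb(7) = climb(6) + climb(5) = 13 + 8 = 21
climb(8) = climb(7) + climb(6) = 21 + 13 = 34
climb(9) = climb(8) + climb(7) = 34 + 21 = 55
climb(10) = climb(9) + climb(8) = 55 + 34 = 89
climb(11) = climb(10) + climb(9) = 89 + 55 = 144

144


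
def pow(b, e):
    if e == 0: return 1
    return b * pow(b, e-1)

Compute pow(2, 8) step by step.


pow(2, 8)
= 2 * pow(2, 7)
= 2 * 2 * pow(2, 6)
= 2 * 2 * 2 * pow(2, 5)
= 2 * 2 * 2 * 2 * pow(2, 4)
= 2 * 2 * 2 * 2 * 2 * pow(2, 3)
= 2 * 2 * 2 * 2 * 2 * 2 * pow(2, 2)
= 2 * 2 * 2 * 2 * 2 * 2 * 2 * pow(2, 1)
= 2 * 2 * 2 * 2 * 2 * 2 * 2 * 2 * pow(2, 0)
= 2 * 2 * 2 * 2 * 2 * 2 * 2 * 2 * 1
= 256

256


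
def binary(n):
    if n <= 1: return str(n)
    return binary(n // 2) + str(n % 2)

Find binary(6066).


binary(6066) = binary(3033) + '0'
binary(3033) = binary(1516) + '1'
binary(1516) = binary(758) + '0'
binary(758) = binary(379) + '0'
binary(379) = binary(189) + '1'
binary(189) = binary(94) + '1'
binary(94) = binary(47) + '0'
binary(47) = binary(23) + '1'
binary(23) = binary(11) + '1'
binary(11) = binary(5) + '1'
binary(5) = binary(2) + '1'
binary(2) = binary(1) + '0'
binary(1) = '1'  (base case)
Concatenating: '1' + '0' + '1' + '1' + '1' + '1' + '0' + '1' + '1' + '0' + '0' + '1' + '0' = '1011110110010'

1011110110010


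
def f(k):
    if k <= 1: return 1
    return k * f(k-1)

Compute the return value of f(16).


f(16)
= 16 * f(15)
= 16 * 15 * f(14)
= 16 * 15 * 14 * f(13)
= 16 * 15 * 14 * 13 * f(12)
= 16 * 15 * 14 * 13 * 12 * f(11)
= 16 * 15 * 14 * 13 * 12 * 11 * f(10)
= 16 * 15 * 14 * 13 * 12 * 11 * 10 * f(9)
= 16 * 15 * 14 * 13 * 12 * 11 * 10 * 9 * f(8)
= 16 * 15 * 14 * 13 * 12 * 11 * 10 * 9 * 8 * f(7)
= 16 * 15 * 14 * 13 * 12 * 11 * 10 * 9 * 8 * 7 * f(6)
= 16 * 15 * 14 * 13 * 12 * 11 * 10 * 9 * 8 * 7 * 6 * f(5)
= 16 * 15 * 14 * 13 * 12 * 11 * 10 * 9 * 8 * 7 * 6 * 5 * f(4)
= 16 * 15 * 14 * 13 * 12 * 11 * 10 * 9 * 8 * 7 * 6 * 5 * 4 * f(3)
= 16 * 15 * 14 * 13 * 12 * 11 * 10 * 9 * 8 * 7 * 6 * 5 * 4 * 3 * f(2)
= 16 * 15 * 14 * 13 * 12 * 11 * 10 * 9 * 8 * 7 * 6 * 5 * 4 * 3 * 2 * f(1)
= 16 * 15 * 14 * 13 * 12 * 11 * 10 * 9 * 8 * 7 * 6 * 5 * 4 * 3 * 2 * 1
= 20922789888000

20922789888000


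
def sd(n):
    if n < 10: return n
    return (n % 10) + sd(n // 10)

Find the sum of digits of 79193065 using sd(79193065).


sd(79193065) = 5 + sd(7919306)
sd(7919306) = 6 + sd(791930)
sd(791930) = 0 + sd(79193)
sd(79193) = 3 + sd(7919)
sd(7919) = 9 + sd(791)
sd(791) = 1 + sd(79)
sd(79) = 9 + sd(7)
sd(7) = 7  (base case)
Total: 5 + 6 + 0 + 3 + 9 + 1 + 9 + 7 = 40

40


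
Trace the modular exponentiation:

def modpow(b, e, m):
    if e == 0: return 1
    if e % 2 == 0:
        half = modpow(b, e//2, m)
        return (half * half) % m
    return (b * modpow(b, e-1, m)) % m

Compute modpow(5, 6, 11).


modpow(5, 6, 11): e is even, compute modpow(5, 3, 11)
  modpow(5, 3, 11): e is odd, compute modpow(5, 2, 11)
    modpow(5, 2, 11): e is even, compute modpow(5, 1, 11)
      modpow(5, 1, 11): e is odd, compute modpow(5, 0, 11)
        modpow(5, 0, 11) = 1
      (5 * 1) % 11 = 5
    half=5, (5*5) % 11 = 3
  (5 * 3) % 11 = 4
half=4, (4*4) % 11 = 5

5


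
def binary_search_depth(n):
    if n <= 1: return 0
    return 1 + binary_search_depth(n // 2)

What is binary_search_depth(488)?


488 / 2 = 244
244 / 2 = 122
122 / 2 = 61
61 / 2 = 30
30 / 2 = 15
15 / 2 = 7
7 / 2 = 3
3 / 2 = 1
Reached 1 after 8 halvings

8


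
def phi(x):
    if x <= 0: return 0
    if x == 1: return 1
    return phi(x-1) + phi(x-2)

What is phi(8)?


Computing phi(8) bottom-up:
phi(0) = 0
phi(1) = 1
phi(2) = phi(1) + phi(0) = 1 + 0 = 1
phi(3) = phi(2) + phi(1) = 1 + 1 = 2
phi(4) = phi(3) + phi(2) = 2 + 1 = 3
phi(5) = phi(4) + phi(3) = 3 + 2 = 5
phi(6) = phi(5) + phi(4) = 5 + 3 = 8
phi(7) = phi(6) + phi(5) = 8 + 5 = 13
phi(8) = phi(7) + phi(6) = 13 + 8 = 21

21


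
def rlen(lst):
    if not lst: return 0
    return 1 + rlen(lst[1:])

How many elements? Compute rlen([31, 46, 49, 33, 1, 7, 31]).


rlen([31, 46, 49, 33, 1, 7, 31]) = 1 + rlen([46, 49, 33, 1, 7, 31])
rlen([46, 49, 33, 1, 7, 31]) = 1 + rlen([49, 33, 1, 7, 31])
rlen([49, 33, 1, 7, 31]) = 1 + rlen([33, 1, 7, 31])
rlen([33, 1, 7, 31]) = 1 + rlen([1, 7, 31])
rlen([1, 7, 31]) = 1 + rlen([7, 31])
rlen([7, 31]) = 1 + rlen([31])
rlen([31]) = 1 + rlen([])
rlen([]) = 0  (base case)
Unwinding: 1 + 1 + 1 + 1 + 1 + 1 + 1 + 0 = 7

7


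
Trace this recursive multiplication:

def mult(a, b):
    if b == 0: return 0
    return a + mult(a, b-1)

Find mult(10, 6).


mult(10, 6) = 10 + mult(10, 5)
mult(10, 5) = 10 + mult(10, 4)
mult(10, 4) = 10 + mult(10, 3)
mult(10, 3) = 10 + mult(10, 2)
mult(10, 2) = 10 + mult(10, 1)
mult(10, 1) = 10 + mult(10, 0)
mult(10, 0) = 0  (base case)
Total: 10 + 10 + 10 + 10 + 10 + 10 + 0 = 60

60


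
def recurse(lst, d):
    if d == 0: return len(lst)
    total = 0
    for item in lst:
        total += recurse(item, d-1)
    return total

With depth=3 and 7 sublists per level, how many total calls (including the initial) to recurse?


At depth 0 (root): 1 call
At depth 1: each of 1 parents calls recurse on 7 children = 7 calls
At depth 2: each of 7 parents calls recurse on 7 children = 49 calls
At depth 3: each of 49 parents calls recurse on 7 children = 343 calls
Total: 1 + 7 + 49 + 343 = 400

400


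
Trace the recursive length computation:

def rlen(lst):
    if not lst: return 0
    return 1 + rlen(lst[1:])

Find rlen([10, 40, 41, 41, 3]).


rlen([10, 40, 41, 41, 3]) = 1 + rlen([40, 41, 41, 3])
rlen([40, 41, 41, 3]) = 1 + rlen([41, 41, 3])
rlen([41, 41, 3]) = 1 + rlen([41, 3])
rlen([41, 3]) = 1 + rlen([3])
rlen([3]) = 1 + rlen([])
rlen([]) = 0  (base case)
Unwinding: 1 + 1 + 1 + 1 + 1 + 0 = 5

5


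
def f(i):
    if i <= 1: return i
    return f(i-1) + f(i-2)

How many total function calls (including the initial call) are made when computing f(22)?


Let C(n) = total calls for f(n)
C(0) = 1, C(1) = 1
C(2) = 1 + C(1) + C(0) = 1 + 1 + 1 = 3
C(3) = 1 + C(2) + C(1) = 1 + 3 + 1 = 5
C(4) = 1 + C(3) + C(2) = 1 + 5 + 3 = 9
C(5) = 1 + C(4) + C(3) = 1 + 9 + 5 = 15
C(6) = 1 + C(5) + C(4) = 1 + 15 + 9 = 25
C(7) = 1 + C(6) + C(5) = 1 + 25 + 15 = 41
C(8) = 1 + C(7) + C(6) = 1 + 41 + 25 = 67
C(9) = 1 + C(8) + C(7) = 1 + 67 + 41 = 109
C(10) = 1 + C(9) + C(8) = 1 + 109 + 67 = 177
C(11) = 1 + C(10) + C(9) = 1 + 177 + 109 = 287
C(12) = 1 + C(11) + C(10) = 1 + 287 + 177 = 465
C(13) = 1 + C(12) + C(11) = 1 + 465 + 287 = 753
C(14) = 1 + C(13) + C(12) = 1 + 753 + 465 = 1219
C(15) = 1 + C(14) + C(13) = 1 + 1219 + 753 = 1973
C(16) = 1 + C(15) + C(14) = 1 + 1973 + 1219 = 3193
C(17) = 1 + C(16) + C(15) = 1 + 3193 + 1973 = 5167
C(18) = 1 + C(17) + C(16) = 1 + 5167 + 3193 = 8361
C(19) = 1 + C(18) + C(17) = 1 + 8361 + 5167 = 13529
C(20) = 1 + C(19) + C(18) = 1 + 13529 + 8361 = 21891
C(21) = 1 + C(20) + C(19) = 1 + 21891 + 13529 = 35421
C(22) = 1 + C(21) + C(20) = 1 + 35421 + 21891 = 57313

57313


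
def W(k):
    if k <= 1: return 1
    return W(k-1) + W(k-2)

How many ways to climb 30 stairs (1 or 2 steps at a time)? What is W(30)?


Building up from base cases:
W(0) = 1
W(1) = 1
W(2) = W(1) + W(0) = 1 + 1 = 2
W(3) = W(2) + W(1) = 2 + 1 = 3
W(4) = W(3) + W(2) = 3 + 2 = 5
W(5) = W(4) + W(3) = 5 + 3 = 8
W(6) = W(5) + W(4) = 8 + 5 = 13
W(7) = W(6) + W(5) = 13 + 8 = 21
W(8) = W(7) + W(6) = 21 + 13 = 34
W(9) = W(8) + W(7) = 34 + 21 = 55
W(10) = W(9) + W(8) = 55 + 34 = 89
W(11) = W(10) + W(9) = 89 + 55 = 144
W(12) = W(11) + W(10) = 144 + 89 = 233
W(13) = W(12) + W(11) = 233 + 144 = 377
W(14) = W(13) + W(12) = 377 + 233 = 610
W(15) = W(14) + W(13) = 610 + 377 = 987
W(16) = W(15) + W(14) = 987 + 610 = 1597
W(17) = W(16) + W(15) = 1597 + 987 = 2584
W(18) = W(17) + W(16) = 2584 + 1597 = 4181
W(19) = W(18) + W(17) = 4181 + 2584 = 6765
W(20) = W(19) + W(18) = 6765 + 4181 = 10946
W(21) = W(20) + W(19) = 10946 + 6765 = 17711
W(22) = W(21) + W(20) = 17711 + 10946 = 28657
W(23) = W(22) + W(21) = 28657 + 17711 = 46368
W(24) = W(23) + W(22) = 46368 + 28657 = 75025
W(25) = W(24) + W(23) = 75025 + 46368 = 121393
W(26) = W(25) + W(24) = 121393 + 75025 = 196418
W(27) = W(26) + W(25) = 196418 + 121393 = 317811
W(28) = W(27) + W(26) = 317811 + 196418 = 514229
W(29) = W(28) + W(27) = 514229 + 317811 = 832040
W(30) = W(29) + W(28) = 832040 + 514229 = 1346269

1346269


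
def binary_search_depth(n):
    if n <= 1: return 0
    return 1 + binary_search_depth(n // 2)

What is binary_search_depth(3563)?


3563 / 2 = 1781
1781 / 2 = 890
890 / 2 = 445
445 / 2 = 222
222 / 2 = 111
111 / 2 = 55
55 / 2 = 27
27 / 2 = 13
13 / 2 = 6
6 / 2 = 3
3 / 2 = 1
Reached 1 after 11 halvings

11


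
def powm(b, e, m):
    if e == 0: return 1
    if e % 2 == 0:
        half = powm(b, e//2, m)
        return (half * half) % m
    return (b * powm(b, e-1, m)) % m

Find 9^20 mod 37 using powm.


powm(9, 20, 37): e is even, compute powm(9, 10, 37)
  powm(9, 10, 37): e is even, compute powm(9, 5, 37)
    powm(9, 5, 37): e is odd, compute powm(9, 4, 37)
      powm(9, 4, 37): e is even, compute powm(9, 2, 37)
        powm(9, 2, 37): e is even, compute powm(9, 1, 37)
          powm(9, 1, 37): e is odd, compute powm(9, 0, 37)
          powm(9, 0, 37) = 1
          (9 * 1) % 37 = 9
        half=9, (9*9) % 37 = 7
      half=7, (7*7) % 37 = 12
    (9 * 12) % 37 = 34
  half=34, (34*34) % 37 = 9
half=9, (9*9) % 37 = 7

7


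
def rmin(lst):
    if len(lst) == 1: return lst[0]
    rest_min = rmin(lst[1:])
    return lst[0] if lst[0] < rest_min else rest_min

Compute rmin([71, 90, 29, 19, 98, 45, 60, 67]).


rmin([71, 90, 29, 19, 98, 45, 60, 67]): compare 71 with rmin([90, 29, 19, 98, 45, 60, 67])
rmin([90, 29, 19, 98, 45, 60, 67]): compare 90 with rmin([29, 19, 98, 45, 60, 67])
rmin([29, 19, 98, 45, 60, 67]): compare 29 with rmin([19, 98, 45, 60, 67])
rmin([19, 98, 45, 60, 67]): compare 19 with rmin([98, 45, 60, 67])
rmin([98, 45, 60, 67]): compare 98 with rmin([45, 60, 67])
rmin([45, 60, 67]): compare 45 with rmin([60, 67])
rmin([60, 67]): compare 60 with rmin([67])
rmin([67]) = 67  (base case)
Compare 60 with 67 -> 60
Compare 45 with 60 -> 45
Compare 98 with 45 -> 45
Compare 19 with 45 -> 19
Compare 29 with 19 -> 19
Compare 90 with 19 -> 19
Compare 71 with 19 -> 19

19


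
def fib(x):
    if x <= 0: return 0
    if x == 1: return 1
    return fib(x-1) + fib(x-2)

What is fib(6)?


Computing fib(6) bottom-up:
fib(0) = 0
fib(1) = 1
fib(2) = fib(1) + fib(0) = 1 + 0 = 1
fib(3) = fib(2) + fib(1) = 1 + 1 = 2
fib(4) = fib(3) + fib(2) = 2 + 1 = 3
fib(5) = fib(4) + fib(3) = 3 + 2 = 5
fib(6) = fib(5) + fib(4) = 5 + 3 = 8

8


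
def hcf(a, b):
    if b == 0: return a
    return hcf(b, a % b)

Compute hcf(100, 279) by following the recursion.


hcf(100, 279) = hcf(279, 100)
hcf(279, 100) = hcf(100, 79)
hcf(100, 79) = hcf(79, 21)
hcf(79, 21) = hcf(21, 16)
hcf(21, 16) = hcf(16, 5)
hcf(16, 5) = hcf(5, 1)
hcf(5, 1) = hcf(1, 0)
hcf(1, 0) = 1  (base case)

1


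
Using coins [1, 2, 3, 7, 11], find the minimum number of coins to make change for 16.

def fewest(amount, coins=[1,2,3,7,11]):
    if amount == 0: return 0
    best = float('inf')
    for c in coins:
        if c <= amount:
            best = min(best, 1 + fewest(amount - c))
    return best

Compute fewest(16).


Building up with DP:
fewest(0) = 0
fewest(1) = min(1+fewest(0)=1+0=1) = 1
fewest(2) = min(1+fewest(1)=1+1=2, 1+fewest(0)=1+0=1) = 1
fewest(3) = min(1+fewest(2)=1+1=2, 1+fewest(1)=1+1=2, 1+fewest(0)=1+0=1) = 1
fewest(4) = min(1+fewest(3)=1+1=2, 1+fewest(2)=1+1=2, 1+fewest(1)=1+1=2) = 2
fewest(5) = min(1+fewest(4)=1+2=3, 1+fewest(3)=1+1=2, 1+fewest(2)=1+1=2) = 2
fewest(6) = min(1+fewest(5)=1+2=3, 1+fewest(4)=1+2=3, 1+fewest(3)=1+1=2) = 2
fewest(7) = min(1+fewest(6)=1+2=3, 1+fewest(5)=1+2=3, 1+fewest(4)=1+2=3, 1+fewest(0)=1+0=1) = 1
fewest(8) = min(1+fewest(7)=1+1=2, 1+fewest(6)=1+2=3, 1+fewest(5)=1+2=3, 1+fewest(1)=1+1=2) = 2
fewest(9) = min(1+fewest(8)=1+2=3, 1+fewest(7)=1+1=2, 1+fewest(6)=1+2=3, 1+fewest(2)=1+1=2) = 2
fewest(10) = min(1+fewest(9)=1+2=3, 1+fewest(8)=1+2=3, 1+fewest(7)=1+1=2, 1+fewest(3)=1+1=2) = 2
fewest(11) = min(1+fewest(10)=1+2=3, 1+fewest(9)=1+2=3, 1+fewest(8)=1+2=3, 1+fewest(4)=1+2=3, 1+fewest(0)=1+0=1) = 1
fewest(12) = min(1+fewest(11)=1+1=2, 1+fewest(10)=1+2=3, 1+fewest(9)=1+2=3, 1+fewest(5)=1+2=3, 1+fewest(1)=1+1=2) = 2
fewest(13) = min(1+fewest(12)=1+2=3, 1+fewest(11)=1+1=2, 1+fewest(10)=1+2=3, 1+fewest(6)=1+2=3, 1+fewest(2)=1+1=2) = 2
fewest(14) = min(1+fewest(13)=1+2=3, 1+fewest(12)=1+2=3, 1+fewest(11)=1+1=2, 1+fewest(7)=1+1=2, 1+fewest(3)=1+1=2) = 2
fewest(15) = min(1+fewest(14)=1+2=3, 1+fewest(13)=1+2=3, 1+fewest(12)=1+2=3, 1+fewest(8)=1+2=3, 1+fewest(4)=1+2=3) = 3
fewest(16) = min(1+fewest(15)=1+3=4, 1+fewest(14)=1+2=3, 1+fewest(13)=1+2=3, 1+fewest(9)=1+2=3, 1+fewest(5)=1+2=3) = 3

3


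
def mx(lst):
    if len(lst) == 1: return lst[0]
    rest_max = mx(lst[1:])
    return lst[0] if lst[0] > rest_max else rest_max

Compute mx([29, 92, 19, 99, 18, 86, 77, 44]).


mx([29, 92, 19, 99, 18, 86, 77, 44]): compare 29 with mx([92, 19, 99, 18, 86, 77, 44])
mx([92, 19, 99, 18, 86, 77, 44]): compare 92 with mx([19, 99, 18, 86, 77, 44])
mx([19, 99, 18, 86, 77, 44]): compare 19 with mx([99, 18, 86, 77, 44])
mx([99, 18, 86, 77, 44]): compare 99 with mx([18, 86, 77, 44])
mx([18, 86, 77, 44]): compare 18 with mx([86, 77, 44])
mx([86, 77, 44]): compare 86 with mx([77, 44])
mx([77, 44]): compare 77 with mx([44])
mx([44]) = 44  (base case)
Compare 77 with 44 -> 77
Compare 86 with 77 -> 86
Compare 18 with 86 -> 86
Compare 99 with 86 -> 99
Compare 19 with 99 -> 99
Compare 92 with 99 -> 99
Compare 29 with 99 -> 99

99


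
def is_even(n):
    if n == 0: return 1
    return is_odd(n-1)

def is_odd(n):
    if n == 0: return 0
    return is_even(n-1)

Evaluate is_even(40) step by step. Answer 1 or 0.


is_even(40) = is_odd(39)
is_odd(39) = is_even(38)
is_even(38) = is_odd(37)
is_odd(37) = is_even(36)
is_even(36) = is_odd(35)
is_odd(35) = is_even(34)
is_even(34) = is_odd(33)
is_odd(33) = is_even(32)
is_even(32) = is_odd(31)
is_odd(31) = is_even(30)
is_even(30) = is_odd(29)
is_odd(29) = is_even(28)
is_even(28) = is_odd(27)
is_odd(27) = is_even(26)
is_even(26) = is_odd(25)
is_odd(25) = is_even(24)
is_even(24) = is_odd(23)
is_odd(23) = is_even(22)
is_even(22) = is_odd(21)
is_odd(21) = is_even(20)
is_even(20) = is_odd(19)
is_odd(19) = is_even(18)
is_even(18) = is_odd(17)
is_odd(17) = is_even(16)
is_even(16) = is_odd(15)
is_odd(15) = is_even(14)
is_even(14) = is_odd(13)
is_odd(13) = is_even(12)
is_even(12) = is_odd(11)
is_odd(11) = is_even(10)
is_even(10) = is_odd(9)
is_odd(9) = is_even(8)
is_even(8) = is_odd(7)
is_odd(7) = is_even(6)
is_even(6) = is_odd(5)
is_odd(5) = is_even(4)
is_even(4) = is_odd(3)
is_odd(3) = is_even(2)
is_even(2) = is_odd(1)
is_odd(1) = is_even(0)
is_even(0) = 1  (base case)
Result: 1

1


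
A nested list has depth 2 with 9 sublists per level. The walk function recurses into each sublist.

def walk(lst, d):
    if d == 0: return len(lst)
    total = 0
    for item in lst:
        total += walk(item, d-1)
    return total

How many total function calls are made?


At depth 0 (root): 1 call
At depth 1: each of 1 parents calls walk on 9 children = 9 calls
At depth 2: each of 9 parents calls walk on 9 children = 81 calls
Total: 1 + 9 + 81 = 91

91


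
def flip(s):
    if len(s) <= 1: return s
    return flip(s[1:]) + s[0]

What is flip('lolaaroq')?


flip('lolaaroq') = flip('olaaroq') + 'l'
flip('olaaroq') = flip('laaroq') + 'o'
flip('laaroq') = flip('aaroq') + 'l'
flip('aaroq') = flip('aroq') + 'a'
flip('aroq') = flip('roq') + 'a'
flip('roq') = flip('oq') + 'r'
flip('oq') = flip('q') + 'o'
flip('q') = 'q'  (base case)
Concatenating: 'q' + 'o' + 'r' + 'a' + 'a' + 'l' + 'o' + 'l' = 'qoraalol'

qoraalol


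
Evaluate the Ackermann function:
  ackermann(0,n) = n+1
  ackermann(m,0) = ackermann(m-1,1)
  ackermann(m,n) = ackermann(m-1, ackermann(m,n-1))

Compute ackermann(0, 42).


ackermann(0, 42) = 43
Result: ackermann(0, 42) = 43

43


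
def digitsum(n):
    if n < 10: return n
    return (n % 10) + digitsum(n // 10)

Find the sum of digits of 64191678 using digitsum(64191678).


digitsum(64191678) = 8 + digitsum(6419167)
digitsum(6419167) = 7 + digitsum(641916)
digitsum(641916) = 6 + digitsum(64191)
digitsum(64191) = 1 + digitsum(6419)
digitsum(6419) = 9 + digitsum(641)
digitsum(641) = 1 + digitsum(64)
digitsum(64) = 4 + digitsum(6)
digitsum(6) = 6  (base case)
Total: 8 + 7 + 6 + 1 + 9 + 1 + 4 + 6 = 42

42


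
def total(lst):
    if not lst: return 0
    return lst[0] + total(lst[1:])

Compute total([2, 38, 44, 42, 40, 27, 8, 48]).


total([2, 38, 44, 42, 40, 27, 8, 48]) = 2 + total([38, 44, 42, 40, 27, 8, 48])
total([38, 44, 42, 40, 27, 8, 48]) = 38 + total([44, 42, 40, 27, 8, 48])
total([44, 42, 40, 27, 8, 48]) = 44 + total([42, 40, 27, 8, 48])
total([42, 40, 27, 8, 48]) = 42 + total([40, 27, 8, 48])
total([40, 27, 8, 48]) = 40 + total([27, 8, 48])
total([27, 8, 48]) = 27 + total([8, 48])
total([8, 48]) = 8 + total([48])
total([48]) = 48 + total([])
total([]) = 0  (base case)
Total: 2 + 38 + 44 + 42 + 40 + 27 + 8 + 48 + 0 = 249

249


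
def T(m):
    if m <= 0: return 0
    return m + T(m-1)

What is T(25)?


T(25)
= 25 + 24 + 23 + 22 + 21 + 20 + 19 + 18 + 17 + 16 + 15 + 14 + 13 + 12 + 11 + 10 + 9 + 8 + 7 + 6 + 5 + 4 + 3 + 2 + 1 + T(0)
= 25 + 24 + 23 + 22 + 21 + 20 + 19 + 18 + 17 + 16 + 15 + 14 + 13 + 12 + 11 + 10 + 9 + 8 + 7 + 6 + 5 + 4 + 3 + 2 + 1 + 0
= 325

325


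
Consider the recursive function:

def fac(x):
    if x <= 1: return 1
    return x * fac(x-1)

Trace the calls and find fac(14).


fac(14)
= 14 * fac(13)
= 14 * 13 * fac(12)
= 14 * 13 * 12 * fac(11)
= 14 * 13 * 12 * 11 * fac(10)
= 14 * 13 * 12 * 11 * 10 * fac(9)
= 14 * 13 * 12 * 11 * 10 * 9 * fac(8)
= 14 * 13 * 12 * 11 * 10 * 9 * 8 * fac(7)
= 14 * 13 * 12 * 11 * 10 * 9 * 8 * 7 * fac(6)
= 14 * 13 * 12 * 11 * 10 * 9 * 8 * 7 * 6 * fac(5)
= 14 * 13 * 12 * 11 * 10 * 9 * 8 * 7 * 6 * 5 * fac(4)
= 14 * 13 * 12 * 11 * 10 * 9 * 8 * 7 * 6 * 5 * 4 * fac(3)
= 14 * 13 * 12 * 11 * 10 * 9 * 8 * 7 * 6 * 5 * 4 * 3 * fac(2)
= 14 * 13 * 12 * 11 * 10 * 9 * 8 * 7 * 6 * 5 * 4 * 3 * 2 * fac(1)
= 14 * 13 * 12 * 11 * 10 * 9 * 8 * 7 * 6 * 5 * 4 * 3 * 2 * 1
= 87178291200

87178291200


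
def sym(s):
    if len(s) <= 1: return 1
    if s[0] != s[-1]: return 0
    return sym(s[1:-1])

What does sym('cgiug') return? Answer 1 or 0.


sym('cgiug'): s[0]='c' != s[-1]='g' -> return 0
Result: 0 (not a palindrome)

0


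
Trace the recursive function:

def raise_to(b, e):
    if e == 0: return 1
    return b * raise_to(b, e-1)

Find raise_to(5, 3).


raise_to(5, 3)
= 5 * raise_to(5, 2)
= 5 * 5 * raise_to(5, 1)
= 5 * 5 * 5 * raise_to(5, 0)
= 5 * 5 * 5 * 1
= 125

125


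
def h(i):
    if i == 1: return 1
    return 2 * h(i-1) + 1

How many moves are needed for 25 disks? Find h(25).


h(25) = 2 * h(24) + 1
h(24) = 2 * h(23) + 1
h(23) = 2 * h(22) + 1
h(22) = 2 * h(21) + 1
h(21) = 2 * h(20) + 1
h(20) = 2 * h(19) + 1
h(19) = 2 * h(18) + 1
h(18) = 2 * h(17) + 1
h(17) = 2 * h(16) + 1
h(16) = 2 * h(15) + 1
h(15) = 2 * h(14) + 1
h(14) = 2 * h(13) + 1
h(13) = 2 * h(12) + 1
h(12) = 2 * h(11) + 1
h(11) = 2 * h(10) + 1
h(10) = 2 * h(9) + 1
h(9) = 2 * h(8) + 1
h(8) = 2 * h(7) + 1
h(7) = 2 * h(6) + 1
h(6) = 2 * h(5) + 1
h(5) = 2 * h(4) + 1
h(4) = 2 * h(3) + 1
h(3) = 2 * h(2) + 1
h(2) = 2 * h(1) + 1
h(1) = 1  (base case)
h(2) = 2 * 1 + 1 = 3
h(3) = 2 * 3 + 1 = 7
h(4) = 2 * 7 + 1 = 15
h(5) = 2 * 15 + 1 = 31
h(6) = 2 * 31 + 1 = 63
h(7) = 2 * 63 + 1 = 127
h(8) = 2 * 127 + 1 = 255
h(9) = 2 * 255 + 1 = 511
h(10) = 2 * 511 + 1 = 1023
h(11) = 2 * 1023 + 1 = 2047
h(12) = 2 * 2047 + 1 = 4095
h(13) = 2 * 4095 + 1 = 8191
h(14) = 2 * 8191 + 1 = 16383
h(15) = 2 * 16383 + 1 = 32767
h(16) = 2 * 32767 + 1 = 65535
h(17) = 2 * 65535 + 1 = 131071
h(18) = 2 * 131071 + 1 = 262143
h(19) = 2 * 262143 + 1 = 524287
h(20) = 2 * 524287 + 1 = 1048575
h(21) = 2 * 1048575 + 1 = 2097151
h(22) = 2 * 2097151 + 1 = 4194303
h(23) = 2 * 4194303 + 1 = 8388607
h(24) = 2 * 8388607 + 1 = 16777215
h(25) = 2 * 16777215 + 1 = 33554431

33554431


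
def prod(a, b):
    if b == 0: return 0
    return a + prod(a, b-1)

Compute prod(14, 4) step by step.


prod(14, 4) = 14 + prod(14, 3)
prod(14, 3) = 14 + prod(14, 2)
prod(14, 2) = 14 + prod(14, 1)
prod(14, 1) = 14 + prod(14, 0)
prod(14, 0) = 0  (base case)
Total: 14 + 14 + 14 + 14 + 0 = 56

56


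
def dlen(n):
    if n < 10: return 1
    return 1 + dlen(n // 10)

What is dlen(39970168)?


dlen(39970168) = 1 + dlen(3997016)
dlen(3997016) = 1 + dlen(399701)
dlen(399701) = 1 + dlen(39970)
dlen(39970) = 1 + dlen(3997)
dlen(3997) = 1 + dlen(399)
dlen(399) = 1 + dlen(39)
dlen(39) = 1 + dlen(3)
dlen(3) = 1  (base case: 3 < 10)
Unwinding: 1 + 1 + 1 + 1 + 1 + 1 + 1 + 1 = 8

8


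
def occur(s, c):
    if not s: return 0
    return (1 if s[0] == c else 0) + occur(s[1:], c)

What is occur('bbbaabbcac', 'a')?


s[0]='b' != 'a' -> 0
s[0]='b' != 'a' -> 0
s[0]='b' != 'a' -> 0
s[0]='a' == 'a' -> 1
s[0]='a' == 'a' -> 1
s[0]='b' != 'a' -> 0
s[0]='b' != 'a' -> 0
s[0]='c' != 'a' -> 0
s[0]='a' == 'a' -> 1
s[0]='c' != 'a' -> 0
Sum: 0 + 0 + 0 + 1 + 1 + 0 + 0 + 0 + 1 + 0 = 3

3


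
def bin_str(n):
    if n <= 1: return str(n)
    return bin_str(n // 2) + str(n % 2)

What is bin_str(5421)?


bin_str(5421) = bin_str(2710) + '1'
bin_str(2710) = bin_str(1355) + '0'
bin_str(1355) = bin_str(677) + '1'
bin_str(677) = bin_str(338) + '1'
bin_str(338) = bin_str(169) + '0'
bin_str(169) = bin_str(84) + '1'
bin_str(84) = bin_str(42) + '0'
bin_str(42) = bin_str(21) + '0'
bin_str(21) = bin_str(10) + '1'
bin_str(10) = bin_str(5) + '0'
bin_str(5) = bin_str(2) + '1'
bin_str(2) = bin_str(1) + '0'
bin_str(1) = '1'  (base case)
Concatenating: '1' + '0' + '1' + '0' + '1' + '0' + '0' + '1' + '0' + '1' + '1' + '0' + '1' = '1010100101101'

1010100101101
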